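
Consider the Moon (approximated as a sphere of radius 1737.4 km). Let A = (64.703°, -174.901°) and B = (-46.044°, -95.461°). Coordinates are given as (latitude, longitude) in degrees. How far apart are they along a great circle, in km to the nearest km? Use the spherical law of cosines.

3839 km

In radians: φ₁ = 1.1293, φ₂ = -0.8036, Δλ = 79.440° = 1.3865 rad.
cos c = sin φ₁ sin φ₂ + cos φ₁ cos φ₂ cos Δλ = (0.9041)(-0.7199) + (0.4273)(0.6941)(0.1833) = -0.59648,
so c = arccos(-0.59648) = 2.20991 rad.
Distance = R·c = 1737.4 × 2.2099 ≈ 3839 km.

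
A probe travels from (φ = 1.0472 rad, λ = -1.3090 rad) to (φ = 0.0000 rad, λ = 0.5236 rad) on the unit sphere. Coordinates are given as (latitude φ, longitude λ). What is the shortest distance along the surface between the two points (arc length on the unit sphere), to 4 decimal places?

1.7006

Let φ₁ = 1.0472 rad, φ₂ = 0.0000 rad, and Δλ = 1.8326 rad.
cos c = sin φ₁ sin φ₂ + cos φ₁ cos φ₂ cos Δλ = (0.8660)(0.0000) + (0.5000)(1.0000)(-0.2588) = -0.12941,
so c = arccos(-0.12941) = 1.70057 rad.
On the unit sphere the arc length equals the central angle: 1.7006.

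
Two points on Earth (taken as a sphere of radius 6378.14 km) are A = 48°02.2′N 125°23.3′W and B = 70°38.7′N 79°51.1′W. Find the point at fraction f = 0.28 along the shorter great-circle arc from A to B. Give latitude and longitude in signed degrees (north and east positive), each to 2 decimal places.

55.57°, -118.35°

The central angle between A and B is δ = 0.5418 rad.
With f = 0.28, the slerp weights are sin((1−f)δ)/sin δ = 0.7374 and sin(fδ)/sin δ = 0.2931.
Weighted sum of the unit vectors: (0.7374)·(-0.3872,-0.5451,0.7436) + (0.2931)·(0.0584,-0.3262,0.9435) = (-0.2684, -0.4976, 0.8248).
Converting back: φ = atan2(z, √(x²+y²)) = 55.57°, λ = atan2(y, x) = -118.35°.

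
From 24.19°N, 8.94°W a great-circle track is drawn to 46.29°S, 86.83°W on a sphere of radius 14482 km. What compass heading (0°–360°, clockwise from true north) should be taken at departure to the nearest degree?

With φ₁ = 0.4222, φ₂ = -0.8079, Δλ = -1.3594 rad, the forward-azimuth formula gives
θ = atan2( sin Δλ cos φ₂ , cos φ₁ sin φ₂ − sin φ₁ cos φ₂ cos Δλ ) = atan2(-0.6756, -0.7188) = -136.77°.
Adding 360° brings this into [0°, 360°): 223°.

223°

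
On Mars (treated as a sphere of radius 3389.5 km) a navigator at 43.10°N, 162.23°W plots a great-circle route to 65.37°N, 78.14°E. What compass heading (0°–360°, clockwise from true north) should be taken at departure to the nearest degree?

336°

With φ₁ = 0.7522, φ₂ = 1.1409, Δλ = -2.0879 rad, the forward-azimuth formula gives
θ = atan2( sin Δλ cos φ₂ , cos φ₁ sin φ₂ − sin φ₁ cos φ₂ cos Δλ ) = atan2(-0.3623, 0.8045) = -24.24°.
Adding 360° brings this into [0°, 360°): 336°.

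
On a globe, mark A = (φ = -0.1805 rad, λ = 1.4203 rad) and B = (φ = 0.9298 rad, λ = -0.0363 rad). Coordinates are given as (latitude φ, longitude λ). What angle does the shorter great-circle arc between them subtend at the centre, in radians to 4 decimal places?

1.6477 rad

Let φ₁ = -0.1805 rad, φ₂ = 0.9298 rad, and Δλ = -1.4566 rad.
Haversine: a = sin²(Δφ/2) + cos φ₁ cos φ₂ sin²(Δλ/2) = 0.2778 + (0.9838)(0.5980)(0.4430) = 0.53843.
Central angle c = 2·arcsin(√a) = 1.64773 rad.
So the angular separation is 1.6477 rad.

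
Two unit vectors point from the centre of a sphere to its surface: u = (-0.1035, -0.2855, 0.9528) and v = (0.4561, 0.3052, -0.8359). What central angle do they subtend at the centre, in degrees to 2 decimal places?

158.56°

u·v = -0.9308; |u| = 1.0000, |v| = 1.0000.
cos θ = (u·v)/(|u||v|) = -0.9308, so θ = 158.56°.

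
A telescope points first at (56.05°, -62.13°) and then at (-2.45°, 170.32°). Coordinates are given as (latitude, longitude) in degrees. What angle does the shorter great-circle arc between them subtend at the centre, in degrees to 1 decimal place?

112.1°

With latitudes φ₁ = 56.050°, φ₂ = -2.450° and longitude difference Δλ = -127.550°:
Haversine: a = sin²(Δφ/2) + cos φ₁ cos φ₂ sin²(Δλ/2) = 0.2388 + (0.5585)(0.9991)(0.8047) = 0.68776.
Central angle c = 2·arcsin(√a) = 1.95574 rad.
So the angular separation is 112.1°.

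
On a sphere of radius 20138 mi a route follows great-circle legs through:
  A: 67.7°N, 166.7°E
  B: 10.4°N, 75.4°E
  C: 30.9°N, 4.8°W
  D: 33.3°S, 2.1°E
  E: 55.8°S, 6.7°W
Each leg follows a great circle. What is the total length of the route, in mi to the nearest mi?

86129 mi

Leg A→B: central angle 1.4116 rad, distance 28426.3 mi.
Leg B→C: central angle 1.3322 rad, distance 26827.5 mi.
Leg C→D: central angle 1.1263 rad, distance 22680.7 mi.
Leg D→E: central angle 0.4069 rad, distance 8194.3 mi.
Total: 28426.3 + 26827.5 + 22680.7 + 8194.3 ≈ 86129 mi.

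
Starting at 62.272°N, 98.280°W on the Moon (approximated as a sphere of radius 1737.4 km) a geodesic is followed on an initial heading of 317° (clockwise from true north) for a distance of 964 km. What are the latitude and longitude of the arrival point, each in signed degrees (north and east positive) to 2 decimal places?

Angular distance δ = d/R = 964/1737.4 = 0.55485 rad; initial bearing θ = 5.5327 rad.
sin φ₂ = sin φ₁ cos δ + cos φ₁ sin δ cos θ = (0.8852)(0.8500) + (0.4653)(0.5268)(0.7314) = 0.9316, so φ₂ = 68.69°.
Δλ = atan2(sin θ sin δ cos φ₁, cos δ − sin φ₁ sin φ₂) = atan2(-0.1672, 0.0253) = -81.386°.
λ₂ = -98.280° − 81.386° = -179.67°.

68.69°, -179.67°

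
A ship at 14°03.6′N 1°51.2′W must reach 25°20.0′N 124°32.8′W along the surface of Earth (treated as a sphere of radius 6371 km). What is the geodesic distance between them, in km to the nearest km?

With latitudes φ₁ = 14.060°, φ₂ = 25.333° and longitude difference Δλ = -122.693°:
cos c = sin φ₁ sin φ₂ + cos φ₁ cos φ₂ cos Δλ = (0.2429)(0.4279) + (0.9700)(0.9038)(-0.5401) = -0.36962,
so c = arccos(-0.36962) = 1.94940 rad.
Distance = R·c = 6371 × 1.9494 ≈ 12420 km.

12420 km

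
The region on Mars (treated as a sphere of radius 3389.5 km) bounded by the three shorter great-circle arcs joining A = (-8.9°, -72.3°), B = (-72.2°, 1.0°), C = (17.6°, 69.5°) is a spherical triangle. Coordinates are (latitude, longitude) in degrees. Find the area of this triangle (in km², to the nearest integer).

26499582 km²

Side lengths (central angles): a = 1.7529, b = 2.4765, c = 1.3345 rad; semiperimeter s = 2.7819.
By l'Huilier's theorem, tan(E/4) = √[tan(s/2) tan((s−a)/2) tan((s−b)/2) tan((s−c)/2)], giving spherical excess E = 2.3066 rad.
Area = E·R² = 2.3066 × (3389.5)² ≈ 26499582 km².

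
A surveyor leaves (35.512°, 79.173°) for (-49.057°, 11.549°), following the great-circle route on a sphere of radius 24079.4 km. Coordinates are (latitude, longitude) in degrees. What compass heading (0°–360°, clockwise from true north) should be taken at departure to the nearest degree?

With φ₁ = 0.6198, φ₂ = -0.8562, Δλ = -1.1803 rad, the forward-azimuth formula gives
θ = atan2( sin Δλ cos φ₂ , cos φ₁ sin φ₂ − sin φ₁ cos φ₂ cos Δλ ) = atan2(-0.6060, -0.7598) = -141.43°.
Adding 360° brings this into [0°, 360°): 219°.

219°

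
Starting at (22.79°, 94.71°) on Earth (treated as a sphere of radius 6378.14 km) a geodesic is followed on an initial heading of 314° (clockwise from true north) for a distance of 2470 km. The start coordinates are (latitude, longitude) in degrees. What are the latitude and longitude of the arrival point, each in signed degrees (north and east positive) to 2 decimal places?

Angular distance δ = d/R = 2470/6378.14 = 0.38726 rad; initial bearing θ = 5.4803 rad.
sin φ₂ = sin φ₁ cos δ + cos φ₁ sin δ cos θ = (0.3874)(0.9259) + (0.9219)(0.3777)(0.6947) = 0.6005, so φ₂ = 36.91°.
Δλ = atan2(sin θ sin δ cos φ₁, cos δ − sin φ₁ sin φ₂) = atan2(-0.2505, 0.6933) = -19.861°.
λ₂ = 94.710° − 19.861° = 74.85°.

36.91°, 74.85°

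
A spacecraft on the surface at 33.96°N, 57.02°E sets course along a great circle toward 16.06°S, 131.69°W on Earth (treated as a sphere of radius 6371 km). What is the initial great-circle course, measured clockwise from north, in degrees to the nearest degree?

26°

Δλ = 171.290° = 2.9896 rad.
y = sin Δλ · cos φ₂ = (0.1514)(0.9610) = 0.1455
x = cos φ₁ sin φ₂ − sin φ₁ cos φ₂ cos Δλ = (0.8294)(-0.2766) − (0.5586)(0.9610)(-0.9885) = 0.3012
θ = atan2(y, x) = 25.79°, so the bearing is 26°.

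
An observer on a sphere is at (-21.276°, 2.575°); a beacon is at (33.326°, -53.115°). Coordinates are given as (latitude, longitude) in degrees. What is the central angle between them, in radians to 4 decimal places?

1.3289 rad

Let φ₁ = -0.3713 rad, φ₂ = 0.5816 rad, and Δλ = -0.9720 rad.
Haversine: a = sin²(Δφ/2) + cos φ₁ cos φ₂ sin²(Δλ/2) = 0.2104 + (0.9318)(0.8356)(0.2182) = 0.38024.
Central angle c = 2·arcsin(√a) = 1.32892 rad.
So the angular separation is 1.3289 rad.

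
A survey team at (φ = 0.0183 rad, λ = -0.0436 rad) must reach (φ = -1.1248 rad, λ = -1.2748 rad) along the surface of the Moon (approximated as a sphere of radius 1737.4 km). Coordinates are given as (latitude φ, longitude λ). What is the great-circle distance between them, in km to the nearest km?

2508 km

In radians: φ₁ = 0.0183, φ₂ = -1.1248, Δλ = -70.543° = -1.2312 rad.
Haversine: a = sin²(Δφ/2) + cos φ₁ cos φ₂ sin²(Δλ/2) = 0.2926 + (0.9998)(0.4314)(0.3334) = 0.43642.
Central angle c = 2·arcsin(√a) = 1.44330 rad.
Distance = R·c = 1737.4 × 1.4433 ≈ 2508 km.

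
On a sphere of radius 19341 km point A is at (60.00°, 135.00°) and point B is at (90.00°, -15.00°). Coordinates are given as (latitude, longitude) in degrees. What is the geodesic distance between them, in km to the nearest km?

With latitudes φ₁ = 60.000°, φ₂ = 90.000° and longitude difference Δλ = -150.000°:
cos c = sin φ₁ sin φ₂ + cos φ₁ cos φ₂ cos Δλ = (0.8660)(1.0000) + (0.5000)(0.0000)(-0.8660) = 0.86603,
so c = arccos(0.86603) = 0.52360 rad.
Distance = R·c = 19341 × 0.5236 ≈ 10127 km.

10127 km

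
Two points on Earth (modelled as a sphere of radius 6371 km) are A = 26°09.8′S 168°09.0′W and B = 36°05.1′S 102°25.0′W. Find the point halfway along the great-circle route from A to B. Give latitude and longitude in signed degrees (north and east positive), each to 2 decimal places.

Central angle δ = 0.9791 rad. Interpolating on the sphere with fraction f = 0.5:
P = [sin((1−f)δ)·A + sin(fδ)·B] / sin δ = 0.5665·A + 0.5665·B in Cartesian coordinates,
giving P = (-0.5961, -0.5516, -0.5835), i.e. latitude -35.70°, longitude -137.22°.

-35.70°, -137.22°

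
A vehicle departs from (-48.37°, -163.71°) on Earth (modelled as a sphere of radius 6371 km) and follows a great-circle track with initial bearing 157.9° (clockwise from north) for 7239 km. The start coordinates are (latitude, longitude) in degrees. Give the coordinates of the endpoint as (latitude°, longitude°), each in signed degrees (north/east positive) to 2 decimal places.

Angular distance δ = d/R = 7239/6371 = 1.13624 rad; initial bearing θ = 2.7559 rad.
sin φ₂ = sin φ₁ cos δ + cos φ₁ sin δ cos θ = (-0.7475)(0.4210) + (0.6643)(0.9071)(-0.9265) = -0.8730, so φ₂ = -60.81°.
Δλ = atan2(sin θ sin δ cos φ₁, cos δ − sin φ₁ sin φ₂) = atan2(0.2267, -0.2315) = 135.601°.
λ₂ = -163.710° + 135.601° = -28.11°.

-60.81°, -28.11°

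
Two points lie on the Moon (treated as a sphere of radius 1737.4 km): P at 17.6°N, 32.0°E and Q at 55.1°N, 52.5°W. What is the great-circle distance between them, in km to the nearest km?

With latitudes φ₁ = 17.600°, φ₂ = 55.100° and longitude difference Δλ = -84.500°:
cos c = sin φ₁ sin φ₂ + cos φ₁ cos φ₂ cos Δλ = (0.3024)(0.8202) + (0.9532)(0.5721)(0.0958) = 0.30026,
so c = arccos(0.30026) = 1.26583 rad.
Distance = R·c = 1737.4 × 1.2658 ≈ 2199 km.

2199 km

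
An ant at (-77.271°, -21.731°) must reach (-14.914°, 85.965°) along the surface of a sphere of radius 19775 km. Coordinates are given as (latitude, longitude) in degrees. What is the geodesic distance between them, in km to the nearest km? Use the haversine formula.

27356 km

With latitudes φ₁ = -77.271°, φ₂ = -14.914° and longitude difference Δλ = 107.696°:
Haversine: a = sin²(Δφ/2) + cos φ₁ cos φ₂ sin²(Δλ/2) = 0.2680 + (0.2203)(0.9663)(0.6520) = 0.40684.
Central angle c = 2·arcsin(√a) = 1.38338 rad.
Distance = R·c = 19775 × 1.3834 ≈ 27356 km.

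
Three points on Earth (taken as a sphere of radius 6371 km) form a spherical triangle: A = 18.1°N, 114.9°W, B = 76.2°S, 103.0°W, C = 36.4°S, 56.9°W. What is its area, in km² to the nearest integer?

27237138 km²

Side lengths (central angles): a = 0.7821, b = 1.3479, c = 1.6507 rad; semiperimeter s = 1.8904.
By l'Huilier's theorem, tan(E/4) = √[tan(s/2) tan((s−a)/2) tan((s−b)/2) tan((s−c)/2)], giving spherical excess E = 0.6710 rad.
Area = E·R² = 0.6710 × (6371)² ≈ 27237138 km².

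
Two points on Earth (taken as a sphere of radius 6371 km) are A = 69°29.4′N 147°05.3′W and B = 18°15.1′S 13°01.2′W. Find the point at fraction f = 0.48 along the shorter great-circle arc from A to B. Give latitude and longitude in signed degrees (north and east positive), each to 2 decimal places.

The central angle between A and B is δ = 2.1232 rad.
With f = 0.48, the slerp weights are sin((1−f)δ)/sin δ = 1.0491 and sin(fδ)/sin δ = 1.0005.
Weighted sum of the unit vectors: (1.0491)·(-0.2941,-0.1904,0.9366) + (1.0005)·(0.9253,-0.2140,-0.3132) = (0.6171, -0.4138, 0.6693).
Converting back: φ = atan2(z, √(x²+y²)) = 42.01°, λ = atan2(y, x) = -33.84°.

42.01°, -33.84°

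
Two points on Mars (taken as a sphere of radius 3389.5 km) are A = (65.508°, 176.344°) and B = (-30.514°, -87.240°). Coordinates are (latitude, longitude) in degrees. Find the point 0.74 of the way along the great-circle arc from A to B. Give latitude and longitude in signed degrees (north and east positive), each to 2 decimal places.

-2.37°, -101.55°

The central angle between A and B is δ = 2.0967 rad.
With f = 0.74, the slerp weights are sin((1−f)δ)/sin δ = 0.5995 and sin(fδ)/sin δ = 1.1560.
Weighted sum of the unit vectors: (0.5995)·(-0.4137,0.0264,0.9100) + (1.1560)·(0.0415,-0.8605,-0.5077) = (-0.2001, -0.9789, -0.0414).
Converting back: φ = atan2(z, √(x²+y²)) = -2.37°, λ = atan2(y, x) = -101.55°.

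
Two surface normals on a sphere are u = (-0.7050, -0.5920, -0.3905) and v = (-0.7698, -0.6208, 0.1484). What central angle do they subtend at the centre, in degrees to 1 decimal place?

31.5°

u·v = 0.8523; |u| = 1.0000, |v| = 1.0000.
cos θ = (u·v)/(|u||v|) = 0.8523, so θ = 31.5°.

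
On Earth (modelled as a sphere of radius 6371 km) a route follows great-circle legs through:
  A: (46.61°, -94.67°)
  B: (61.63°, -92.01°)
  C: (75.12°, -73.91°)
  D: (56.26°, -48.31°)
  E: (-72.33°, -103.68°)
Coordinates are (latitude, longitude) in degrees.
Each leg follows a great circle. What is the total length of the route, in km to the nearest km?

20610 km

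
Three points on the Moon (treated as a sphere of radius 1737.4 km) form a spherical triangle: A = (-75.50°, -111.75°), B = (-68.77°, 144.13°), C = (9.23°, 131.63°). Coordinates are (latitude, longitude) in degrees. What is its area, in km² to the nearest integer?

Side lengths (central angles): a = 1.3700, b = 1.8401, c = 0.4942 rad; semiperimeter s = 1.8522.
By l'Huilier's theorem, tan(E/4) = √[tan(s/2) tan((s−a)/2) tan((s−b)/2) tan((s−c)/2)], giving spherical excess E = 0.1597 rad.
Area = E·R² = 0.1597 × (1737.4)² ≈ 482122 km².

482122 km²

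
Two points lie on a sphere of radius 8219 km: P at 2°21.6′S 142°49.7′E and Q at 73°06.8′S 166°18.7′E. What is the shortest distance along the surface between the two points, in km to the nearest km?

10358 km

Let φ₁ = -0.0412 rad, φ₂ = -1.2761 rad, and Δλ = 0.4099 rad.
cos c = sin φ₁ sin φ₂ + cos φ₁ cos φ₂ cos Δλ = (-0.0412)(-0.9569) + (0.9992)(0.2905)(0.9172) = 0.30560,
so c = arccos(0.30560) = 1.26023 rad.
Distance = R·c = 8219 × 1.2602 ≈ 10358 km.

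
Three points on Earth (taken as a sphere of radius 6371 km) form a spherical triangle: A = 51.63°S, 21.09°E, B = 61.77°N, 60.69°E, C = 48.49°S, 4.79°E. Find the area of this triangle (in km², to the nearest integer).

Side lengths (central angles): a = 2.0760, b = 0.1902, c = 2.0539 rad; semiperimeter s = 2.1601.
By l'Huilier's theorem, tan(E/4) = √[tan(s/2) tan((s−a)/2) tan((s−b)/2) tan((s−c)/2)], giving spherical excess E = 0.3168 rad.
Area = E·R² = 0.3168 × (6371)² ≈ 12860693 km².

12860693 km²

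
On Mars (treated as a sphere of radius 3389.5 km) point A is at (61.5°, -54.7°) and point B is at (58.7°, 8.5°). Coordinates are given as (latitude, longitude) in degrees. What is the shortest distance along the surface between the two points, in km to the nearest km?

1797 km

In radians: φ₁ = 1.0734, φ₂ = 1.0245, Δλ = 63.200° = 1.1030 rad.
cos c = sin φ₁ sin φ₂ + cos φ₁ cos φ₂ cos Δλ = (0.8788)(0.8545) + (0.4772)(0.5195)(0.4509) = 0.86268,
so c = arccos(0.86268) = 0.53025 rad.
Distance = R·c = 3389.5 × 0.5302 ≈ 1797 km.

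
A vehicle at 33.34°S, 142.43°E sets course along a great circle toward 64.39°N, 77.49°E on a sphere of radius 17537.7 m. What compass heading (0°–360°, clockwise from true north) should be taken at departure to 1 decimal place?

Δλ = -64.940° = -1.1334 rad.
y = sin Δλ · cos φ₂ = (-0.9059)(0.4322) = -0.3916
x = cos φ₁ sin φ₂ − sin φ₁ cos φ₂ cos Δλ = (0.8354)(0.9018) − (-0.5496)(0.4322)(0.4236) = 0.8540
θ = atan2(y, x) = -24.63°; adding 360° gives 335.4°.

335.4°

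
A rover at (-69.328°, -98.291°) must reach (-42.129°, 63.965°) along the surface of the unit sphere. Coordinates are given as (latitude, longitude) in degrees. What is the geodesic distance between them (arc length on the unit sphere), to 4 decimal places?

1.1829

Let φ₁ = -1.2100 rad, φ₂ = -0.7353 rad, and Δλ = 2.8319 rad.
cos c = sin φ₁ sin φ₂ + cos φ₁ cos φ₂ cos Δλ = (-0.9356)(-0.6708) + (0.3530)(0.7416)(-0.9524) = 0.37826,
so c = arccos(0.37826) = 1.18288 rad.
On the unit sphere the arc length equals the central angle: 1.1829.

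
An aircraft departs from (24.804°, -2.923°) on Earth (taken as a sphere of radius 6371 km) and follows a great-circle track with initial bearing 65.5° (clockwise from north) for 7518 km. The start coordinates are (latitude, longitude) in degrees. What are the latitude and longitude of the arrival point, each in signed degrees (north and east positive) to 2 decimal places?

30.52°, 74.68°

Angular distance δ = d/R = 7518/6371 = 1.18003 rad; initial bearing θ = 1.1432 rad.
sin φ₂ = sin φ₁ cos δ + cos φ₁ sin δ cos θ = (0.4195)(0.3809) + (0.9077)(0.9246)(0.4147) = 0.5079, so φ₂ = 30.52°.
Δλ = atan2(sin θ sin δ cos φ₁, cos δ − sin φ₁ sin φ₂) = atan2(0.7637, 0.1678) = 77.606°.
λ₂ = -2.923° + 77.606° = 74.68°.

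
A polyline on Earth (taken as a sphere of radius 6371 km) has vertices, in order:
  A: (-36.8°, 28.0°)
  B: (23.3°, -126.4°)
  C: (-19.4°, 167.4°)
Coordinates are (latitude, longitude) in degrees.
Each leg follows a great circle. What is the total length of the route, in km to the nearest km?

Leg A→B: central angle 2.6910 rad, distance 17144.1 km.
Leg B→C: central angle 1.3508 rad, distance 8606.1 km.
Total: 17144.1 + 8606.1 ≈ 25750 km.

25750 km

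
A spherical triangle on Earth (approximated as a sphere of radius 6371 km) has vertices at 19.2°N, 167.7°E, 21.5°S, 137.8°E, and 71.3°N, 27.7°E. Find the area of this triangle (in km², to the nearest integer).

Side lengths (central angles): a = 2.0372, b = 1.4911, c = 0.8748 rad; semiperimeter s = 2.2015.
By l'Huilier's theorem, tan(E/4) = √[tan(s/2) tan((s−a)/2) tan((s−b)/2) tan((s−c)/2)], giving spherical excess E = 0.8540 rad.
Area = E·R² = 0.8540 × (6371)² ≈ 34663811 km².

34663811 km²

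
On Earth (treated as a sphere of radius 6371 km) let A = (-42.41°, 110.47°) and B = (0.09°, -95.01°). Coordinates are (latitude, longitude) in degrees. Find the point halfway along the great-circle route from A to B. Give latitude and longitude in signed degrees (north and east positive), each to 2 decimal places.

-55.61°, -138.62°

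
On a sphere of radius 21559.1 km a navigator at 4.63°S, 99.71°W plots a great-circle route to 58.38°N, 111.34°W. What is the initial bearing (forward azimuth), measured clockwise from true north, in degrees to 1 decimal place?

353.2°

With φ₁ = -0.0808, φ₂ = 1.0189, Δλ = -0.2030 rad, the forward-azimuth formula gives
θ = atan2( sin Δλ cos φ₂ , cos φ₁ sin φ₂ − sin φ₁ cos φ₂ cos Δλ ) = atan2(-0.1057, 0.8902) = -6.77°.
Adding 360° brings this into [0°, 360°): 353.2°.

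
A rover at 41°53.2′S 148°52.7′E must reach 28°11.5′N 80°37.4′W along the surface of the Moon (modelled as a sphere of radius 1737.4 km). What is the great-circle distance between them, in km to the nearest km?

4180 km

Let φ₁ = -0.7311 rad, φ₂ = 0.4920 rad, and Δλ = 2.2776 rad.
Haversine: a = sin²(Δφ/2) + cos φ₁ cos φ₂ sin²(Δλ/2) = 0.3296 + (0.7445)(0.8814)(0.8247) = 0.87077.
Central angle c = 2·arcsin(√a) = 2.40616 rad.
Distance = R·c = 1737.4 × 2.4062 ≈ 4180 km.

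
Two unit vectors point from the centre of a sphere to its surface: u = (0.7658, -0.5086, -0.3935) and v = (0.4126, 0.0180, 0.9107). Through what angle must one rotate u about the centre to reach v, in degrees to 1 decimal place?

u·v = -0.0515; |u| = 1.0000, |v| = 1.0000.
cos θ = (u·v)/(|u||v|) = -0.0515, so θ = 93.0°.

93.0°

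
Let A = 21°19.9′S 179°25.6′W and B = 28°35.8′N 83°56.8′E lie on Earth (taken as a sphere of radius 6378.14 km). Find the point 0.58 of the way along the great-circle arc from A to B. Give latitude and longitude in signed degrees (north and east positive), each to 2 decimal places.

9.88°, 126.90°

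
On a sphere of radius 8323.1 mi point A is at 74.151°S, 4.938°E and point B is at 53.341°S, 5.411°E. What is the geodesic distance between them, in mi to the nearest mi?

3023 mi

With latitudes φ₁ = -74.151°, φ₂ = -53.341° and longitude difference Δλ = 0.473°:
cos c = sin φ₁ sin φ₂ + cos φ₁ cos φ₂ cos Δλ = (-0.9620)(-0.8022) + (0.2731)(0.5971)(1.0000) = 0.93476,
so c = arccos(0.93476) = 0.36322 rad.
Distance = R·c = 8323.1 × 0.3632 ≈ 3023 mi.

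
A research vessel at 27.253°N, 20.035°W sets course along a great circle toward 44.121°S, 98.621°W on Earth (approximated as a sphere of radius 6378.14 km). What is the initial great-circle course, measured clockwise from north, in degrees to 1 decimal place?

225.8°

With φ₁ = 0.4757, φ₂ = -0.7701, Δλ = -1.3716 rad, the forward-azimuth formula gives
θ = atan2( sin Δλ cos φ₂ , cos φ₁ sin φ₂ − sin φ₁ cos φ₂ cos Δλ ) = atan2(-0.7037, -0.6839) = -134.19°.
Adding 360° brings this into [0°, 360°): 225.8°.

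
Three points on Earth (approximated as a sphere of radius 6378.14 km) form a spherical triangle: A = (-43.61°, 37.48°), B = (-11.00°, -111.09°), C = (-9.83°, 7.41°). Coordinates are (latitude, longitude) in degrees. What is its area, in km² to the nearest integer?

Side lengths (central angles): a = 2.0141, b = 0.7449, c = 2.0656 rad; semiperimeter s = 2.4123.
By l'Huilier's theorem, tan(E/4) = √[tan(s/2) tan((s−a)/2) tan((s−b)/2) tan((s−c)/2)], giving spherical excess E = 1.2363 rad.
Area = E·R² = 1.2363 × (6378.14)² ≈ 50294779 km².

50294779 km²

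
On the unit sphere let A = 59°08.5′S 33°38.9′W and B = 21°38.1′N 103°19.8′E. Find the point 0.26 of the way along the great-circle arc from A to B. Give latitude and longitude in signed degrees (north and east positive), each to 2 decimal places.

The central angle between A and B is δ = 2.2984 rad.
With f = 0.26, the slerp weights are sin((1−f)δ)/sin δ = 1.3278 and sin(fδ)/sin δ = 0.7534.
Weighted sum of the unit vectors: (1.3278)·(0.4270,-0.2842,-0.8584) + (0.7534)·(-0.2143,0.9045,0.3687) = (0.4055, 0.3041, -0.8620).
Converting back: φ = atan2(z, √(x²+y²)) = -59.55°, λ = atan2(y, x) = 36.87°.

-59.55°, 36.87°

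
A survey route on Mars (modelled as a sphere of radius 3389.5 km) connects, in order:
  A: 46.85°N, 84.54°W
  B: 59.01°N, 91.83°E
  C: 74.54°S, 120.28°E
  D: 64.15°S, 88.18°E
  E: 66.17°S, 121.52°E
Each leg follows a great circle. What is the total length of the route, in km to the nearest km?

Leg A→B: central angle 1.2933 rad, distance 4383.5 km.
Leg B→C: central angle 2.3540 rad, distance 7978.9 km.
Leg C→D: central angle 0.2622 rad, distance 888.6 km.
Leg D→E: central angle 0.2440 rad, distance 826.9 km.
Total: 4383.5 + 7978.9 + 888.6 + 826.9 ≈ 14078 km.

14078 km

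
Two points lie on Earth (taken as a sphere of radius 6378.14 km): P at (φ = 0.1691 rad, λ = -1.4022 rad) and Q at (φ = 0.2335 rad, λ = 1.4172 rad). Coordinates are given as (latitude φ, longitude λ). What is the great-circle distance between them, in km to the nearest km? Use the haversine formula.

16758 km

With latitudes φ₁ = 9.689°, φ₂ = 13.379° and longitude difference Δλ = 161.540°:
Haversine: a = sin²(Δφ/2) + cos φ₁ cos φ₂ sin²(Δλ/2) = 0.0010 + (0.9857)(0.9729)(0.9743) = 0.93535.
Central angle c = 2·arcsin(√a) = 2.62742 rad.
Distance = R·c = 6378.14 × 2.6274 ≈ 16758 km.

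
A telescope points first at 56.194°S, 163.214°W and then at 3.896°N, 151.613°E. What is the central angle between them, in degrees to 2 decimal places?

70.44°

In radians: φ₁ = -0.9808, φ₂ = 0.0680, Δλ = -45.173° = -0.7884 rad.
Haversine: a = sin²(Δφ/2) + cos φ₁ cos φ₂ sin²(Δλ/2) = 0.2507 + (0.5564)(0.9977)(0.1475) = 0.33257.
Central angle c = 2·arcsin(√a) = 1.22933 rad.
So the angular separation is 70.44°.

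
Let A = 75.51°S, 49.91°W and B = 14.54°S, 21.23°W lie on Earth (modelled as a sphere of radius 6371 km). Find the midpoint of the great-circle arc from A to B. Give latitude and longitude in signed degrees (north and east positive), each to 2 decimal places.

The central angle between A and B is δ = 1.0978 rad.
With f = 0.5, the slerp weights are sin((1−f)δ)/sin δ = 0.5861 and sin(fδ)/sin δ = 0.5861.
Weighted sum of the unit vectors: (0.5861)·(0.1611,-0.1914,-0.9682) + (0.5861)·(0.9023,-0.3505,-0.2511) = (0.6233, -0.3176, -0.7146).
Converting back: φ = atan2(z, √(x²+y²)) = -45.61°, λ = atan2(y, x) = -27.00°.

-45.61°, -27.00°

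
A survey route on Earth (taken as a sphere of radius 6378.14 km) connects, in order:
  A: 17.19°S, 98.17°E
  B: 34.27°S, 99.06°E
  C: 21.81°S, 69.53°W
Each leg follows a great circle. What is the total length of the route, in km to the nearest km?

Leg A→B: central angle 0.2984 rad, distance 1903.4 km.
Leg B→C: central angle 2.1446 rad, distance 13678.9 km.
Total: 1903.4 + 13678.9 ≈ 15582 km.

15582 km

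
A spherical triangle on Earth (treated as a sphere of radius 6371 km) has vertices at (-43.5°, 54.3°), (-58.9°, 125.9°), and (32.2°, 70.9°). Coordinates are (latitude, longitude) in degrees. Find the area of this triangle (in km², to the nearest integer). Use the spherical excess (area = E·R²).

26608378 km²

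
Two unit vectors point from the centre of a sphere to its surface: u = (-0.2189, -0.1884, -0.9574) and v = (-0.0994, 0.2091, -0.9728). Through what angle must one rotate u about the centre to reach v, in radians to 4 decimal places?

u·v = 0.9137; |u| = 1.0000, |v| = 1.0000.
cos θ = (u·v)/(|u||v|) = 0.9137, so θ = 0.4184 rad.

0.4184 rad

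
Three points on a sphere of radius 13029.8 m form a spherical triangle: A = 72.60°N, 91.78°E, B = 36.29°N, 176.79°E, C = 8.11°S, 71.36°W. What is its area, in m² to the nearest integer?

252393548 m²

Side lengths (central angles): a = 1.9611, b = 2.0020, c = 0.9450 rad; semiperimeter s = 2.4540.
By l'Huilier's theorem, tan(E/4) = √[tan(s/2) tan((s−a)/2) tan((s−b)/2) tan((s−c)/2)], giving spherical excess E = 1.4866 rad.
Area = E·R² = 1.4866 × (13029.8)² ≈ 252393548 m².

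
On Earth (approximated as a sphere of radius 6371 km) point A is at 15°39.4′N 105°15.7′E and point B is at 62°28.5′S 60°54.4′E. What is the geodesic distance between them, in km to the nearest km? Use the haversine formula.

9505 km

With latitudes φ₁ = 15.657°, φ₂ = -62.475° and longitude difference Δλ = -44.355°:
Haversine: a = sin²(Δφ/2) + cos φ₁ cos φ₂ sin²(Δλ/2) = 0.3972 + (0.9629)(0.4621)(0.1425) = 0.46057.
Central angle c = 2·arcsin(√a) = 1.49186 rad.
Distance = R·c = 6371 × 1.4919 ≈ 9505 km.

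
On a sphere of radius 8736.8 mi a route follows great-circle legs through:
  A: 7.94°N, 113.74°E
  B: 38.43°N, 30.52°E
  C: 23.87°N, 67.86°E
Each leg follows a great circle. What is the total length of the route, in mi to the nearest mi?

17473 mi

Leg A→B: central angle 1.3924 rad, distance 12165.1 mi.
Leg B→C: central angle 0.6075 rad, distance 5307.8 mi.
Total: 12165.1 + 5307.8 ≈ 17473 mi.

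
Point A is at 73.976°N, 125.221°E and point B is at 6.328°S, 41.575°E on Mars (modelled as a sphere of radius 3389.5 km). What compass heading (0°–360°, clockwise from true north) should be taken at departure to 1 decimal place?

Δλ = -83.646° = -1.4599 rad.
y = sin Δλ · cos φ₂ = (-0.9939)(0.9939) = -0.9878
x = cos φ₁ sin φ₂ − sin φ₁ cos φ₂ cos Δλ = (0.2760)(-0.1102) − (0.9611)(0.9939)(0.1107) = -0.1361
θ = atan2(y, x) = -97.85°; adding 360° gives 262.2°.

262.2°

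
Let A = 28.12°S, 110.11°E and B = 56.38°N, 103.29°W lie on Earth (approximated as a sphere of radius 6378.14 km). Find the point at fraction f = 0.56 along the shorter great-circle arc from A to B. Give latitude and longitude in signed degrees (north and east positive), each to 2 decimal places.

41.90°, 152.39°

Central angle δ = 2.4984 rad. Interpolating on the sphere with fraction f = 0.56:
P = [sin((1−f)δ)·A + sin(fδ)·B] / sin δ = 1.4853·A + 1.6427·B in Cartesian coordinates,
giving P = (-0.6595, 0.3449, 0.6679), i.e. latitude 41.90°, longitude 152.39°.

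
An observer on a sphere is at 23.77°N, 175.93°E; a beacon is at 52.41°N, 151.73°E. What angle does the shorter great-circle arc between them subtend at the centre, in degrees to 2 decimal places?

34.05°

With latitudes φ₁ = 23.770°, φ₂ = 52.410° and longitude difference Δλ = -24.200°:
Haversine: a = sin²(Δφ/2) + cos φ₁ cos φ₂ sin²(Δλ/2) = 0.0612 + (0.9152)(0.6100)(0.0439) = 0.08571.
Central angle c = 2·arcsin(√a) = 0.59421 rad.
So the angular separation is 34.05°.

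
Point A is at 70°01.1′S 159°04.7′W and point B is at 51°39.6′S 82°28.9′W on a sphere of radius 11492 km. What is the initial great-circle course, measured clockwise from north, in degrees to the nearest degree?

102°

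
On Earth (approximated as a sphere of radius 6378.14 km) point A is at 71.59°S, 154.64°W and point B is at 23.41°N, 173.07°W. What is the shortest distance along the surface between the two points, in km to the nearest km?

In radians: φ₁ = -1.2495, φ₂ = 0.4086, Δλ = -18.430° = -0.3217 rad.
cos c = sin φ₁ sin φ₂ + cos φ₁ cos φ₂ cos Δλ = (-0.9488)(0.3973) + (0.3158)(0.9177)(0.9487) = -0.10202,
so c = arccos(-0.10202) = 1.67299 rad.
Distance = R·c = 6378.14 × 1.6730 ≈ 10671 km.

10671 km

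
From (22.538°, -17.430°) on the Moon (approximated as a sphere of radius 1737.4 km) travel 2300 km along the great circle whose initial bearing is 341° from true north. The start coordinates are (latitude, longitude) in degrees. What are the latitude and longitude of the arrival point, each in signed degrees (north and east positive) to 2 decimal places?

Angular distance δ = d/R = 2300/1737.4 = 1.32382 rad; initial bearing θ = 5.9516 rad.
sin φ₂ = sin φ₁ cos δ + cos φ₁ sin δ cos θ = (0.3833)(0.2445) + (0.9236)(0.9697)(0.9455) = 0.9405, so φ₂ = 70.14°.
Δλ = atan2(sin θ sin δ cos φ₁, cos δ − sin φ₁ sin φ₂) = atan2(-0.2916, -0.1160) = -111.698°.
λ₂ = -17.430° − 111.698° = -129.13°.

70.14°, -129.13°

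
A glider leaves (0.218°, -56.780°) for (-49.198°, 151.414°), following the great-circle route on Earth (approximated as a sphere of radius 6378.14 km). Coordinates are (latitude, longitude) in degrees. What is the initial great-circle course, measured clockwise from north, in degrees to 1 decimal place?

Δλ = -151.806° = -2.6495 rad.
y = sin Δλ · cos φ₂ = (-0.4725)(0.6534) = -0.3087
x = cos φ₁ sin φ₂ − sin φ₁ cos φ₂ cos Δλ = (1.0000)(-0.7570) − (0.0038)(0.6534)(-0.8814) = -0.7548
θ = atan2(y, x) = -157.75°; adding 360° gives 202.2°.

202.2°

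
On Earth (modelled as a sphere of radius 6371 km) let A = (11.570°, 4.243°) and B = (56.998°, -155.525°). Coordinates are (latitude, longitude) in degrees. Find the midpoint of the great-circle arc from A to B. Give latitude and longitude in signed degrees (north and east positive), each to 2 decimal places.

64.08°, -17.65°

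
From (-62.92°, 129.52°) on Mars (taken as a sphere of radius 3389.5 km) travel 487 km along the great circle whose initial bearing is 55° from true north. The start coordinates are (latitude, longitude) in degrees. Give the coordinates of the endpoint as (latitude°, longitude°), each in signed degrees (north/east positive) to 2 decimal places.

Angular distance δ = d/R = 487/3389.5 = 0.14368 rad; initial bearing θ = 0.9599 rad.
sin φ₂ = sin φ₁ cos δ + cos φ₁ sin δ cos θ = (-0.8904)(0.9897) + (0.4552)(0.1432)(0.5736) = -0.8438, so φ₂ = -57.54°.
Δλ = atan2(sin θ sin δ cos φ₁, cos δ − sin φ₁ sin φ₂) = atan2(0.0534, 0.2384) = 12.625°.
λ₂ = 129.520° + 12.625° = 142.14°.

-57.54°, 142.14°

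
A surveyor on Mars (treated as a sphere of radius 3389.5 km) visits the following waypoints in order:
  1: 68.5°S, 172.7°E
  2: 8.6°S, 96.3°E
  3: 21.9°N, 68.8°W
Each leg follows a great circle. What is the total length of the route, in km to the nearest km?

Leg 1→2: central angle 1.3445 rad, distance 4557.3 km.
Leg 2→3: central angle 2.8003 rad, distance 9491.7 km.
Total: 4557.3 + 9491.7 ≈ 14049 km.

14049 km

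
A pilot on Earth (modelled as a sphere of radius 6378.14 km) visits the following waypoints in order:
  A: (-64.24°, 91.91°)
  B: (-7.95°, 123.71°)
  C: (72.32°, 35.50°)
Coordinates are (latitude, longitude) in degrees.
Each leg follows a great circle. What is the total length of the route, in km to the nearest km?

17551 km

Leg A→B: central angle 1.0583 rad, distance 6749.8 km.
Leg B→C: central angle 1.6935 rad, distance 10801.3 km.
Total: 6749.8 + 10801.3 ≈ 17551 km.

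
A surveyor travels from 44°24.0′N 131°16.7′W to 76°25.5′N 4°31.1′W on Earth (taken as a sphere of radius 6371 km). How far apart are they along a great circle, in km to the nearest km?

In radians: φ₁ = 0.7749, φ₂ = 1.3339, Δλ = 126.760° = 2.2124 rad.
cos c = sin φ₁ sin φ₂ + cos φ₁ cos φ₂ cos Δλ = (0.6997)(0.9721) + (0.7145)(0.2347)(-0.5985) = 0.57975,
so c = arccos(0.57975) = 0.95237 rad.
Distance = R·c = 6371 × 0.9524 ≈ 6068 km.

6068 km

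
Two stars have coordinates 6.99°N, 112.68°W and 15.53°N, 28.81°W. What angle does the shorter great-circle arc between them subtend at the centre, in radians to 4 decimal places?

1.4357 rad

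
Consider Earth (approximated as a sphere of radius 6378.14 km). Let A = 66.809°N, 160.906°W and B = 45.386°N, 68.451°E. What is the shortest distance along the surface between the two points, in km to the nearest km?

6868 km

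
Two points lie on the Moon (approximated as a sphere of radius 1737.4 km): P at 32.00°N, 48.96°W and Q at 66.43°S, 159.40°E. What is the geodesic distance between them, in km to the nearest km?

Let φ₁ = 0.5585 rad, φ₂ = -1.1594 rad, and Δλ = -2.6466 rad.
Haversine: a = sin²(Δφ/2) + cos φ₁ cos φ₂ sin²(Δλ/2) = 0.5733 + (0.8480)(0.3999)(0.9400) = 0.89206.
Central angle c = 2·arcsin(√a) = 2.47207 rad.
Distance = R·c = 1737.4 × 2.4721 ≈ 4295 km.

4295 km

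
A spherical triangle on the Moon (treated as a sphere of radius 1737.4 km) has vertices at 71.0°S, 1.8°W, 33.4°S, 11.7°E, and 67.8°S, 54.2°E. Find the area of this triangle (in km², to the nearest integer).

354568 km²

Side lengths (central angles): a = 0.7344, b = 0.3356, c = 0.6685 rad; semiperimeter s = 0.8692.
By l'Huilier's theorem, tan(E/4) = √[tan(s/2) tan((s−a)/2) tan((s−b)/2) tan((s−c)/2)], giving spherical excess E = 0.1175 rad.
Area = E·R² = 0.1175 × (1737.4)² ≈ 354568 km².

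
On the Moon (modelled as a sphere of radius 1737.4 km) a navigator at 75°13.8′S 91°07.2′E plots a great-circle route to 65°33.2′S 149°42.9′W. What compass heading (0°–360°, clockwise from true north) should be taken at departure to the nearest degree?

140°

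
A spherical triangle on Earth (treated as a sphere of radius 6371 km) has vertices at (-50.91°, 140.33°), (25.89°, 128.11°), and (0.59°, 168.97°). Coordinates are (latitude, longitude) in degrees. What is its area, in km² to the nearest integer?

19215541 km²

Side lengths (central angles): a = 0.8164, b = 0.9940, c = 1.3536 rad; semiperimeter s = 1.5820.
By l'Huilier's theorem, tan(E/4) = √[tan(s/2) tan((s−a)/2) tan((s−b)/2) tan((s−c)/2)], giving spherical excess E = 0.4734 rad.
Area = E·R² = 0.4734 × (6371)² ≈ 19215541 km².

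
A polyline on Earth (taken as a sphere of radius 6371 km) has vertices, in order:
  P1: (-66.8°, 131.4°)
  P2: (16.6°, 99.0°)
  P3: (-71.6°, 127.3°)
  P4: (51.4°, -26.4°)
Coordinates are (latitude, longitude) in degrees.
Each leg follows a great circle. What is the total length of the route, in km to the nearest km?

37106 km

Leg P1→P2: central angle 1.5146 rad, distance 9649.5 km.
Leg P2→P3: central angle 1.5755 rad, distance 10037.8 km.
Leg P3→P4: central angle 2.7341 rad, distance 17418.8 km.
Total: 9649.5 + 10037.8 + 17418.8 ≈ 37106 km.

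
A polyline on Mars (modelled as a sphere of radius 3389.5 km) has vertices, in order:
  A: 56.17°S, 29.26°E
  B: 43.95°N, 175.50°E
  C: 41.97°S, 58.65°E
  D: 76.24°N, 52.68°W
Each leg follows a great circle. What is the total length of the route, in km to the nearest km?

25197 km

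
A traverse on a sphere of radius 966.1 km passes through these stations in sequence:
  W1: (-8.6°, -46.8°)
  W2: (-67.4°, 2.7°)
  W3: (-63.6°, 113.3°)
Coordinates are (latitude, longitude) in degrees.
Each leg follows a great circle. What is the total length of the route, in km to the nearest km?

Leg W1→W2: central angle 1.1758 rad, distance 1135.9 km.
Leg W2→W3: central angle 0.6969 rad, distance 673.3 km.
Total: 1135.9 + 673.3 ≈ 1809 km.

1809 km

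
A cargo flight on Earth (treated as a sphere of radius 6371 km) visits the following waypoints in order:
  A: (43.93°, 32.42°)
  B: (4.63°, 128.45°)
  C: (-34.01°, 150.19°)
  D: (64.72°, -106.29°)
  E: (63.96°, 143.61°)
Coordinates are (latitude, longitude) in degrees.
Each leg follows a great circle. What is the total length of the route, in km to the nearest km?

33636 km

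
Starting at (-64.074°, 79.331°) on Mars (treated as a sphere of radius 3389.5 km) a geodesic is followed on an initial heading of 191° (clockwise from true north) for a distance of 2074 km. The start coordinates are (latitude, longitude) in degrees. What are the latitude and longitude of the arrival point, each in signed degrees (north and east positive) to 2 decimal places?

Angular distance δ = d/R = 2074/3389.5 = 0.61189 rad; initial bearing θ = 3.3336 rad.
sin φ₂ = sin φ₁ cos δ + cos φ₁ sin δ cos θ = (-0.8994)(0.8186) + (0.4372)(0.5744)(-0.9816) = -0.9827, so φ₂ = -79.33°.
Δλ = atan2(sin θ sin δ cos φ₁, cos δ − sin φ₁ sin φ₂) = atan2(-0.0479, -0.0652) = -143.704°.
λ₂ = 79.331° − 143.704° = -64.37°.

-79.33°, -64.37°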